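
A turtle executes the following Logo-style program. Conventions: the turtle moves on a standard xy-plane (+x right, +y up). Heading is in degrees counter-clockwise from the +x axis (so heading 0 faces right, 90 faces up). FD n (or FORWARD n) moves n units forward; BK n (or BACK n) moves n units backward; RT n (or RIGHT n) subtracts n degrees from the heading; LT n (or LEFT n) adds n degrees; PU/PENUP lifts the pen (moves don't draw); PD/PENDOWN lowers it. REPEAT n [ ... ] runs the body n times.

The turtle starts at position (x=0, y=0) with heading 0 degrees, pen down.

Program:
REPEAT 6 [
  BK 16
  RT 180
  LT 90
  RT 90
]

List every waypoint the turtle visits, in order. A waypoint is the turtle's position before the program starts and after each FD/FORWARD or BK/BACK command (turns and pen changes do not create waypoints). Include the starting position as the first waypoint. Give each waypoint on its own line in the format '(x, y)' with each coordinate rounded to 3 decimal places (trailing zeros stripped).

Executing turtle program step by step:
Start: pos=(0,0), heading=0, pen down
REPEAT 6 [
  -- iteration 1/6 --
  BK 16: (0,0) -> (-16,0) [heading=0, draw]
  RT 180: heading 0 -> 180
  LT 90: heading 180 -> 270
  RT 90: heading 270 -> 180
  -- iteration 2/6 --
  BK 16: (-16,0) -> (0,0) [heading=180, draw]
  RT 180: heading 180 -> 0
  LT 90: heading 0 -> 90
  RT 90: heading 90 -> 0
  -- iteration 3/6 --
  BK 16: (0,0) -> (-16,0) [heading=0, draw]
  RT 180: heading 0 -> 180
  LT 90: heading 180 -> 270
  RT 90: heading 270 -> 180
  -- iteration 4/6 --
  BK 16: (-16,0) -> (0,0) [heading=180, draw]
  RT 180: heading 180 -> 0
  LT 90: heading 0 -> 90
  RT 90: heading 90 -> 0
  -- iteration 5/6 --
  BK 16: (0,0) -> (-16,0) [heading=0, draw]
  RT 180: heading 0 -> 180
  LT 90: heading 180 -> 270
  RT 90: heading 270 -> 180
  -- iteration 6/6 --
  BK 16: (-16,0) -> (0,0) [heading=180, draw]
  RT 180: heading 180 -> 0
  LT 90: heading 0 -> 90
  RT 90: heading 90 -> 0
]
Final: pos=(0,0), heading=0, 6 segment(s) drawn
Waypoints (7 total):
(0, 0)
(-16, 0)
(0, 0)
(-16, 0)
(0, 0)
(-16, 0)
(0, 0)

Answer: (0, 0)
(-16, 0)
(0, 0)
(-16, 0)
(0, 0)
(-16, 0)
(0, 0)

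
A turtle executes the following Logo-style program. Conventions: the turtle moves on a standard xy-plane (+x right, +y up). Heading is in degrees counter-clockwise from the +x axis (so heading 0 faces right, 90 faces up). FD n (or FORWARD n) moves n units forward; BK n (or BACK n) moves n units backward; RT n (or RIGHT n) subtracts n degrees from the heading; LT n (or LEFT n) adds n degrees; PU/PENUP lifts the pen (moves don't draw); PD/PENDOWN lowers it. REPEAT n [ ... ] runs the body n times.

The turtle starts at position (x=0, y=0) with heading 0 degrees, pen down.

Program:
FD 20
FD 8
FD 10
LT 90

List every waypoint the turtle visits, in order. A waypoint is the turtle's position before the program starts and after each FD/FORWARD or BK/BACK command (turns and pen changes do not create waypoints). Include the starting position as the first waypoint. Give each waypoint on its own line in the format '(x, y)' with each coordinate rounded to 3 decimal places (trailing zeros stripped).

Executing turtle program step by step:
Start: pos=(0,0), heading=0, pen down
FD 20: (0,0) -> (20,0) [heading=0, draw]
FD 8: (20,0) -> (28,0) [heading=0, draw]
FD 10: (28,0) -> (38,0) [heading=0, draw]
LT 90: heading 0 -> 90
Final: pos=(38,0), heading=90, 3 segment(s) drawn
Waypoints (4 total):
(0, 0)
(20, 0)
(28, 0)
(38, 0)

Answer: (0, 0)
(20, 0)
(28, 0)
(38, 0)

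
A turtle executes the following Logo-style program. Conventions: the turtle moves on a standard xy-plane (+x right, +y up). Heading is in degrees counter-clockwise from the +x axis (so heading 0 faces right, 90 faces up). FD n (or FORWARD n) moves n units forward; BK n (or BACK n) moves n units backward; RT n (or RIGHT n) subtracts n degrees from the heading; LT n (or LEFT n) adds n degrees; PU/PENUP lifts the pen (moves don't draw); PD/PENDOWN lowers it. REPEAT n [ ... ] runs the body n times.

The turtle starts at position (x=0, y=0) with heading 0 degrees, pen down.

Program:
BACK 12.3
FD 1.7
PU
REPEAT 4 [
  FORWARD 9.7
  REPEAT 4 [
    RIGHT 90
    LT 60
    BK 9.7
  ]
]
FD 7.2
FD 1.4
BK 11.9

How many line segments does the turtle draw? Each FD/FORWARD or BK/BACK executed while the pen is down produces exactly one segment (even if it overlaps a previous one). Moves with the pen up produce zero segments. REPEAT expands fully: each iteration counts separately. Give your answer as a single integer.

Executing turtle program step by step:
Start: pos=(0,0), heading=0, pen down
BK 12.3: (0,0) -> (-12.3,0) [heading=0, draw]
FD 1.7: (-12.3,0) -> (-10.6,0) [heading=0, draw]
PU: pen up
REPEAT 4 [
  -- iteration 1/4 --
  FD 9.7: (-10.6,0) -> (-0.9,0) [heading=0, move]
  REPEAT 4 [
    -- iteration 1/4 --
    RT 90: heading 0 -> 270
    LT 60: heading 270 -> 330
    BK 9.7: (-0.9,0) -> (-9.3,4.85) [heading=330, move]
    -- iteration 2/4 --
    RT 90: heading 330 -> 240
    LT 60: heading 240 -> 300
    BK 9.7: (-9.3,4.85) -> (-14.15,13.25) [heading=300, move]
    -- iteration 3/4 --
    RT 90: heading 300 -> 210
    LT 60: heading 210 -> 270
    BK 9.7: (-14.15,13.25) -> (-14.15,22.95) [heading=270, move]
    -- iteration 4/4 --
    RT 90: heading 270 -> 180
    LT 60: heading 180 -> 240
    BK 9.7: (-14.15,22.95) -> (-9.3,31.351) [heading=240, move]
  ]
  -- iteration 2/4 --
  FD 9.7: (-9.3,31.351) -> (-14.15,22.95) [heading=240, move]
  REPEAT 4 [
    -- iteration 1/4 --
    RT 90: heading 240 -> 150
    LT 60: heading 150 -> 210
    BK 9.7: (-14.15,22.95) -> (-5.75,27.8) [heading=210, move]
    -- iteration 2/4 --
    RT 90: heading 210 -> 120
    LT 60: heading 120 -> 180
    BK 9.7: (-5.75,27.8) -> (3.95,27.8) [heading=180, move]
    -- iteration 3/4 --
    RT 90: heading 180 -> 90
    LT 60: heading 90 -> 150
    BK 9.7: (3.95,27.8) -> (12.35,22.95) [heading=150, move]
    -- iteration 4/4 --
    RT 90: heading 150 -> 60
    LT 60: heading 60 -> 120
    BK 9.7: (12.35,22.95) -> (17.2,14.55) [heading=120, move]
  ]
  -- iteration 3/4 --
  FD 9.7: (17.2,14.55) -> (12.35,22.95) [heading=120, move]
  REPEAT 4 [
    -- iteration 1/4 --
    RT 90: heading 120 -> 30
    LT 60: heading 30 -> 90
    BK 9.7: (12.35,22.95) -> (12.35,13.25) [heading=90, move]
    -- iteration 2/4 --
    RT 90: heading 90 -> 0
    LT 60: heading 0 -> 60
    BK 9.7: (12.35,13.25) -> (7.5,4.85) [heading=60, move]
    -- iteration 3/4 --
    RT 90: heading 60 -> 330
    LT 60: heading 330 -> 30
    BK 9.7: (7.5,4.85) -> (-0.9,0) [heading=30, move]
    -- iteration 4/4 --
    RT 90: heading 30 -> 300
    LT 60: heading 300 -> 0
    BK 9.7: (-0.9,0) -> (-10.6,0) [heading=0, move]
  ]
  -- iteration 4/4 --
  FD 9.7: (-10.6,0) -> (-0.9,0) [heading=0, move]
  REPEAT 4 [
    -- iteration 1/4 --
    RT 90: heading 0 -> 270
    LT 60: heading 270 -> 330
    BK 9.7: (-0.9,0) -> (-9.3,4.85) [heading=330, move]
    -- iteration 2/4 --
    RT 90: heading 330 -> 240
    LT 60: heading 240 -> 300
    BK 9.7: (-9.3,4.85) -> (-14.15,13.25) [heading=300, move]
    -- iteration 3/4 --
    RT 90: heading 300 -> 210
    LT 60: heading 210 -> 270
    BK 9.7: (-14.15,13.25) -> (-14.15,22.95) [heading=270, move]
    -- iteration 4/4 --
    RT 90: heading 270 -> 180
    LT 60: heading 180 -> 240
    BK 9.7: (-14.15,22.95) -> (-9.3,31.351) [heading=240, move]
  ]
]
FD 7.2: (-9.3,31.351) -> (-12.9,25.116) [heading=240, move]
FD 1.4: (-12.9,25.116) -> (-13.6,23.903) [heading=240, move]
BK 11.9: (-13.6,23.903) -> (-7.65,34.209) [heading=240, move]
Final: pos=(-7.65,34.209), heading=240, 2 segment(s) drawn
Segments drawn: 2

Answer: 2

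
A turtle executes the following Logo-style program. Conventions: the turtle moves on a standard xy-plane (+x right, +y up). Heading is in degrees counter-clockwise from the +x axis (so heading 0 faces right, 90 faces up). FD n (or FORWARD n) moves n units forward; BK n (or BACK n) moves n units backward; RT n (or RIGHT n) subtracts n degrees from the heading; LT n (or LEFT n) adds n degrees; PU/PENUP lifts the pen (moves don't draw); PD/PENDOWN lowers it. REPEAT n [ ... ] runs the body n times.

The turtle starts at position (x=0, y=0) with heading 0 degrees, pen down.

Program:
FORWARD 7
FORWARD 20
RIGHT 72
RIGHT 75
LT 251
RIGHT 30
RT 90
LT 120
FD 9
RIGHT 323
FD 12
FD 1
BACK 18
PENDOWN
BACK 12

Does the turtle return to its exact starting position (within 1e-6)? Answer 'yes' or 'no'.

Executing turtle program step by step:
Start: pos=(0,0), heading=0, pen down
FD 7: (0,0) -> (7,0) [heading=0, draw]
FD 20: (7,0) -> (27,0) [heading=0, draw]
RT 72: heading 0 -> 288
RT 75: heading 288 -> 213
LT 251: heading 213 -> 104
RT 30: heading 104 -> 74
RT 90: heading 74 -> 344
LT 120: heading 344 -> 104
FD 9: (27,0) -> (24.823,8.733) [heading=104, draw]
RT 323: heading 104 -> 141
FD 12: (24.823,8.733) -> (15.497,16.285) [heading=141, draw]
FD 1: (15.497,16.285) -> (14.72,16.914) [heading=141, draw]
BK 18: (14.72,16.914) -> (28.708,5.586) [heading=141, draw]
PD: pen down
BK 12: (28.708,5.586) -> (38.034,-1.966) [heading=141, draw]
Final: pos=(38.034,-1.966), heading=141, 7 segment(s) drawn

Start position: (0, 0)
Final position: (38.034, -1.966)
Distance = 38.085; >= 1e-6 -> NOT closed

Answer: no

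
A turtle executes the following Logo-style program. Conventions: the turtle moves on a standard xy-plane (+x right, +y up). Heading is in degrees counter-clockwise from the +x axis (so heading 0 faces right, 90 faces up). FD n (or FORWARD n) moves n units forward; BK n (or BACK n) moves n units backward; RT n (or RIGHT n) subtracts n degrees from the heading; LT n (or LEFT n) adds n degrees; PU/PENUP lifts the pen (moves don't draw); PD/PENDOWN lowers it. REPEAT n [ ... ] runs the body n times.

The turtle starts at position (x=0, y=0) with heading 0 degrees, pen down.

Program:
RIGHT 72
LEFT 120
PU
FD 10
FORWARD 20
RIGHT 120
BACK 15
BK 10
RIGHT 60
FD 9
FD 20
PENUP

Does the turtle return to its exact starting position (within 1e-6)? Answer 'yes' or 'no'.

Answer: no

Derivation:
Executing turtle program step by step:
Start: pos=(0,0), heading=0, pen down
RT 72: heading 0 -> 288
LT 120: heading 288 -> 48
PU: pen up
FD 10: (0,0) -> (6.691,7.431) [heading=48, move]
FD 20: (6.691,7.431) -> (20.074,22.294) [heading=48, move]
RT 120: heading 48 -> 288
BK 15: (20.074,22.294) -> (15.439,36.56) [heading=288, move]
BK 10: (15.439,36.56) -> (12.348,46.071) [heading=288, move]
RT 60: heading 288 -> 228
FD 9: (12.348,46.071) -> (6.326,39.382) [heading=228, move]
FD 20: (6.326,39.382) -> (-7.056,24.52) [heading=228, move]
PU: pen up
Final: pos=(-7.056,24.52), heading=228, 0 segment(s) drawn

Start position: (0, 0)
Final position: (-7.056, 24.52)
Distance = 25.515; >= 1e-6 -> NOT closed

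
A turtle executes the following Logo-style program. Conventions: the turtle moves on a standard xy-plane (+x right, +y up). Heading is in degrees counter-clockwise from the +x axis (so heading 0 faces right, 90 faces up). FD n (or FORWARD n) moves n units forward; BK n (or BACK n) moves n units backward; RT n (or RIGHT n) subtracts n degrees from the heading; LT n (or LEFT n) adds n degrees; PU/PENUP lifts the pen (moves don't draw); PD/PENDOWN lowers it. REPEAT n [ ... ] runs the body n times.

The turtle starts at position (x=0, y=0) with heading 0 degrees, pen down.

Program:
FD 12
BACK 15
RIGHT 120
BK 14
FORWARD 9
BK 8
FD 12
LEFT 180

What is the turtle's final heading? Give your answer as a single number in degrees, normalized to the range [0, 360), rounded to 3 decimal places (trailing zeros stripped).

Executing turtle program step by step:
Start: pos=(0,0), heading=0, pen down
FD 12: (0,0) -> (12,0) [heading=0, draw]
BK 15: (12,0) -> (-3,0) [heading=0, draw]
RT 120: heading 0 -> 240
BK 14: (-3,0) -> (4,12.124) [heading=240, draw]
FD 9: (4,12.124) -> (-0.5,4.33) [heading=240, draw]
BK 8: (-0.5,4.33) -> (3.5,11.258) [heading=240, draw]
FD 12: (3.5,11.258) -> (-2.5,0.866) [heading=240, draw]
LT 180: heading 240 -> 60
Final: pos=(-2.5,0.866), heading=60, 6 segment(s) drawn

Answer: 60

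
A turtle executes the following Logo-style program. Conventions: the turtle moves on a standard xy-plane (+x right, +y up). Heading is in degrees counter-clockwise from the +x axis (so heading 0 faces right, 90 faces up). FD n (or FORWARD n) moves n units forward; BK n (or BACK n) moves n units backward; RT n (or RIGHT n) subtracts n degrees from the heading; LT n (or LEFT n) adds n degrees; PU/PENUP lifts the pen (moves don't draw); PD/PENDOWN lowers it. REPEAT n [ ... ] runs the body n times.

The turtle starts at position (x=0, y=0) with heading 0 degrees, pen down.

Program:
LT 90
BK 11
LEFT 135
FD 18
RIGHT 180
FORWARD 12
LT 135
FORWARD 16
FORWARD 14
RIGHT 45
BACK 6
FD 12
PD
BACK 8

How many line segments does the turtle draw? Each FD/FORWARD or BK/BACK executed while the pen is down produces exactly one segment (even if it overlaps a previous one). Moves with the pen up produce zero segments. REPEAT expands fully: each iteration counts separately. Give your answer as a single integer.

Executing turtle program step by step:
Start: pos=(0,0), heading=0, pen down
LT 90: heading 0 -> 90
BK 11: (0,0) -> (0,-11) [heading=90, draw]
LT 135: heading 90 -> 225
FD 18: (0,-11) -> (-12.728,-23.728) [heading=225, draw]
RT 180: heading 225 -> 45
FD 12: (-12.728,-23.728) -> (-4.243,-15.243) [heading=45, draw]
LT 135: heading 45 -> 180
FD 16: (-4.243,-15.243) -> (-20.243,-15.243) [heading=180, draw]
FD 14: (-20.243,-15.243) -> (-34.243,-15.243) [heading=180, draw]
RT 45: heading 180 -> 135
BK 6: (-34.243,-15.243) -> (-30,-19.485) [heading=135, draw]
FD 12: (-30,-19.485) -> (-38.485,-11) [heading=135, draw]
PD: pen down
BK 8: (-38.485,-11) -> (-32.828,-16.657) [heading=135, draw]
Final: pos=(-32.828,-16.657), heading=135, 8 segment(s) drawn
Segments drawn: 8

Answer: 8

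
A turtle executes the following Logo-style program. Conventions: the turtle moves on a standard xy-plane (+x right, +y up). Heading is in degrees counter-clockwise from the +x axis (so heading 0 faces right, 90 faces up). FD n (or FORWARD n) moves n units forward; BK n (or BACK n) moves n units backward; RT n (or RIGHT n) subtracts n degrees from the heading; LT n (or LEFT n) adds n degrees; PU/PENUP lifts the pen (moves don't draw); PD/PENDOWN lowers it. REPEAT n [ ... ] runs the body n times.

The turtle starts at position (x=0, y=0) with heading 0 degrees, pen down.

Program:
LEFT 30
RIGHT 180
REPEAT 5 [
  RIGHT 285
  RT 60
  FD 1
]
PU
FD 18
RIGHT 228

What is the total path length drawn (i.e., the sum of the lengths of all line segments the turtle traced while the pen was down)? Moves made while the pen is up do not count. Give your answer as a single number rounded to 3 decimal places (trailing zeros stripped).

Executing turtle program step by step:
Start: pos=(0,0), heading=0, pen down
LT 30: heading 0 -> 30
RT 180: heading 30 -> 210
REPEAT 5 [
  -- iteration 1/5 --
  RT 285: heading 210 -> 285
  RT 60: heading 285 -> 225
  FD 1: (0,0) -> (-0.707,-0.707) [heading=225, draw]
  -- iteration 2/5 --
  RT 285: heading 225 -> 300
  RT 60: heading 300 -> 240
  FD 1: (-0.707,-0.707) -> (-1.207,-1.573) [heading=240, draw]
  -- iteration 3/5 --
  RT 285: heading 240 -> 315
  RT 60: heading 315 -> 255
  FD 1: (-1.207,-1.573) -> (-1.466,-2.539) [heading=255, draw]
  -- iteration 4/5 --
  RT 285: heading 255 -> 330
  RT 60: heading 330 -> 270
  FD 1: (-1.466,-2.539) -> (-1.466,-3.539) [heading=270, draw]
  -- iteration 5/5 --
  RT 285: heading 270 -> 345
  RT 60: heading 345 -> 285
  FD 1: (-1.466,-3.539) -> (-1.207,-4.505) [heading=285, draw]
]
PU: pen up
FD 18: (-1.207,-4.505) -> (3.452,-21.892) [heading=285, move]
RT 228: heading 285 -> 57
Final: pos=(3.452,-21.892), heading=57, 5 segment(s) drawn

Segment lengths:
  seg 1: (0,0) -> (-0.707,-0.707), length = 1
  seg 2: (-0.707,-0.707) -> (-1.207,-1.573), length = 1
  seg 3: (-1.207,-1.573) -> (-1.466,-2.539), length = 1
  seg 4: (-1.466,-2.539) -> (-1.466,-3.539), length = 1
  seg 5: (-1.466,-3.539) -> (-1.207,-4.505), length = 1
Total = 5

Answer: 5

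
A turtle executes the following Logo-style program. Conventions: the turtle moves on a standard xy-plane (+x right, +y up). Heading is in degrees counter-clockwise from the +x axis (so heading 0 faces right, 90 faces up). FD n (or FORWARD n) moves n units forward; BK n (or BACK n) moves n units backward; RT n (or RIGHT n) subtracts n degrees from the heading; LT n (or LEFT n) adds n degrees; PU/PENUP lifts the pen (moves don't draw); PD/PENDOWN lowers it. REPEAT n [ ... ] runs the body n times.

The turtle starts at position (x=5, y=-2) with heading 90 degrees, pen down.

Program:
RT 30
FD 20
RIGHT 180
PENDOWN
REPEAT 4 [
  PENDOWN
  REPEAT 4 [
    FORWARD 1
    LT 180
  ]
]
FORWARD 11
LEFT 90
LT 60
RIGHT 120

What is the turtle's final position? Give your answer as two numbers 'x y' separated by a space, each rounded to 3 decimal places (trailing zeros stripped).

Answer: 9.5 5.794

Derivation:
Executing turtle program step by step:
Start: pos=(5,-2), heading=90, pen down
RT 30: heading 90 -> 60
FD 20: (5,-2) -> (15,15.321) [heading=60, draw]
RT 180: heading 60 -> 240
PD: pen down
REPEAT 4 [
  -- iteration 1/4 --
  PD: pen down
  REPEAT 4 [
    -- iteration 1/4 --
    FD 1: (15,15.321) -> (14.5,14.454) [heading=240, draw]
    LT 180: heading 240 -> 60
    -- iteration 2/4 --
    FD 1: (14.5,14.454) -> (15,15.321) [heading=60, draw]
    LT 180: heading 60 -> 240
    -- iteration 3/4 --
    FD 1: (15,15.321) -> (14.5,14.454) [heading=240, draw]
    LT 180: heading 240 -> 60
    -- iteration 4/4 --
    FD 1: (14.5,14.454) -> (15,15.321) [heading=60, draw]
    LT 180: heading 60 -> 240
  ]
  -- iteration 2/4 --
  PD: pen down
  REPEAT 4 [
    -- iteration 1/4 --
    FD 1: (15,15.321) -> (14.5,14.454) [heading=240, draw]
    LT 180: heading 240 -> 60
    -- iteration 2/4 --
    FD 1: (14.5,14.454) -> (15,15.321) [heading=60, draw]
    LT 180: heading 60 -> 240
    -- iteration 3/4 --
    FD 1: (15,15.321) -> (14.5,14.454) [heading=240, draw]
    LT 180: heading 240 -> 60
    -- iteration 4/4 --
    FD 1: (14.5,14.454) -> (15,15.321) [heading=60, draw]
    LT 180: heading 60 -> 240
  ]
  -- iteration 3/4 --
  PD: pen down
  REPEAT 4 [
    -- iteration 1/4 --
    FD 1: (15,15.321) -> (14.5,14.454) [heading=240, draw]
    LT 180: heading 240 -> 60
    -- iteration 2/4 --
    FD 1: (14.5,14.454) -> (15,15.321) [heading=60, draw]
    LT 180: heading 60 -> 240
    -- iteration 3/4 --
    FD 1: (15,15.321) -> (14.5,14.454) [heading=240, draw]
    LT 180: heading 240 -> 60
    -- iteration 4/4 --
    FD 1: (14.5,14.454) -> (15,15.321) [heading=60, draw]
    LT 180: heading 60 -> 240
  ]
  -- iteration 4/4 --
  PD: pen down
  REPEAT 4 [
    -- iteration 1/4 --
    FD 1: (15,15.321) -> (14.5,14.454) [heading=240, draw]
    LT 180: heading 240 -> 60
    -- iteration 2/4 --
    FD 1: (14.5,14.454) -> (15,15.321) [heading=60, draw]
    LT 180: heading 60 -> 240
    -- iteration 3/4 --
    FD 1: (15,15.321) -> (14.5,14.454) [heading=240, draw]
    LT 180: heading 240 -> 60
    -- iteration 4/4 --
    FD 1: (14.5,14.454) -> (15,15.321) [heading=60, draw]
    LT 180: heading 60 -> 240
  ]
]
FD 11: (15,15.321) -> (9.5,5.794) [heading=240, draw]
LT 90: heading 240 -> 330
LT 60: heading 330 -> 30
RT 120: heading 30 -> 270
Final: pos=(9.5,5.794), heading=270, 18 segment(s) drawn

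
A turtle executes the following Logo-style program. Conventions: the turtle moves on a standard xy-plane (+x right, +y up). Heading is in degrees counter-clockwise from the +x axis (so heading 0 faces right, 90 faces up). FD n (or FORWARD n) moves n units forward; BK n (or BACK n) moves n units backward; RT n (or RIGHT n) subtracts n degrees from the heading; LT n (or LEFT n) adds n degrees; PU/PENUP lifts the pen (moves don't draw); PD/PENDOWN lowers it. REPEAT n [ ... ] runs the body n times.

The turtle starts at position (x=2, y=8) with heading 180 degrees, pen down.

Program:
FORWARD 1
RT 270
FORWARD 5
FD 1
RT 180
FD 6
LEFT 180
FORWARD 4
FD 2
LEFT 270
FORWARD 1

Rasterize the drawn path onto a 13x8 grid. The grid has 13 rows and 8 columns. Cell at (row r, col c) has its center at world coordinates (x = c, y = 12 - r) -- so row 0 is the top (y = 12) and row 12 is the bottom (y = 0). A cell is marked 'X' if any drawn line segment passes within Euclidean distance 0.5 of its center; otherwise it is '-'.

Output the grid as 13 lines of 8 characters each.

Segment 0: (2,8) -> (1,8)
Segment 1: (1,8) -> (1,3)
Segment 2: (1,3) -> (1,2)
Segment 3: (1,2) -> (1,8)
Segment 4: (1,8) -> (1,4)
Segment 5: (1,4) -> (1,2)
Segment 6: (1,2) -> (-0,2)

Answer: --------
--------
--------
--------
-XX-----
-X------
-X------
-X------
-X------
-X------
XX------
--------
--------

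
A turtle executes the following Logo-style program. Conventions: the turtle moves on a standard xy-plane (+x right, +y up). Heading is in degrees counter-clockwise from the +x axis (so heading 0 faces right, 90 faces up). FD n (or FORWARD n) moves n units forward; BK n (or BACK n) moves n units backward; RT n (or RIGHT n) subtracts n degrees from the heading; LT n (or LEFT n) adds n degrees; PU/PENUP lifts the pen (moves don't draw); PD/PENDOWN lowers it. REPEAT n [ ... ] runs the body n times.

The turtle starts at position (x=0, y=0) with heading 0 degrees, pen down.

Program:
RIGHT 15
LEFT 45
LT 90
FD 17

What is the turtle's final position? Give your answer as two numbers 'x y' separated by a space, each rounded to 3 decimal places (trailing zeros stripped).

Answer: -8.5 14.722

Derivation:
Executing turtle program step by step:
Start: pos=(0,0), heading=0, pen down
RT 15: heading 0 -> 345
LT 45: heading 345 -> 30
LT 90: heading 30 -> 120
FD 17: (0,0) -> (-8.5,14.722) [heading=120, draw]
Final: pos=(-8.5,14.722), heading=120, 1 segment(s) drawn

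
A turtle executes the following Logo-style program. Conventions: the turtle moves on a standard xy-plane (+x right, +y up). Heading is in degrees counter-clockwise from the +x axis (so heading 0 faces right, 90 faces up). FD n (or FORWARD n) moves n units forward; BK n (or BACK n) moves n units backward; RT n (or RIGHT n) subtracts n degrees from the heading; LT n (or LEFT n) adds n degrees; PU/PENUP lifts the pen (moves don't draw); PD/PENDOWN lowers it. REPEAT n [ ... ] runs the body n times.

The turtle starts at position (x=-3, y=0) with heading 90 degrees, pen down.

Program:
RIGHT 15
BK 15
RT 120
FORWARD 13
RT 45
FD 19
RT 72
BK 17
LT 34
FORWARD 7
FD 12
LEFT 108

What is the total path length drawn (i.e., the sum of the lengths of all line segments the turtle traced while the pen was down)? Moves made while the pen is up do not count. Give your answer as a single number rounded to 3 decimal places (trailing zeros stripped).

Executing turtle program step by step:
Start: pos=(-3,0), heading=90, pen down
RT 15: heading 90 -> 75
BK 15: (-3,0) -> (-6.882,-14.489) [heading=75, draw]
RT 120: heading 75 -> 315
FD 13: (-6.882,-14.489) -> (2.31,-23.681) [heading=315, draw]
RT 45: heading 315 -> 270
FD 19: (2.31,-23.681) -> (2.31,-42.681) [heading=270, draw]
RT 72: heading 270 -> 198
BK 17: (2.31,-42.681) -> (18.478,-37.428) [heading=198, draw]
LT 34: heading 198 -> 232
FD 7: (18.478,-37.428) -> (14.168,-42.944) [heading=232, draw]
FD 12: (14.168,-42.944) -> (6.78,-52.4) [heading=232, draw]
LT 108: heading 232 -> 340
Final: pos=(6.78,-52.4), heading=340, 6 segment(s) drawn

Segment lengths:
  seg 1: (-3,0) -> (-6.882,-14.489), length = 15
  seg 2: (-6.882,-14.489) -> (2.31,-23.681), length = 13
  seg 3: (2.31,-23.681) -> (2.31,-42.681), length = 19
  seg 4: (2.31,-42.681) -> (18.478,-37.428), length = 17
  seg 5: (18.478,-37.428) -> (14.168,-42.944), length = 7
  seg 6: (14.168,-42.944) -> (6.78,-52.4), length = 12
Total = 83

Answer: 83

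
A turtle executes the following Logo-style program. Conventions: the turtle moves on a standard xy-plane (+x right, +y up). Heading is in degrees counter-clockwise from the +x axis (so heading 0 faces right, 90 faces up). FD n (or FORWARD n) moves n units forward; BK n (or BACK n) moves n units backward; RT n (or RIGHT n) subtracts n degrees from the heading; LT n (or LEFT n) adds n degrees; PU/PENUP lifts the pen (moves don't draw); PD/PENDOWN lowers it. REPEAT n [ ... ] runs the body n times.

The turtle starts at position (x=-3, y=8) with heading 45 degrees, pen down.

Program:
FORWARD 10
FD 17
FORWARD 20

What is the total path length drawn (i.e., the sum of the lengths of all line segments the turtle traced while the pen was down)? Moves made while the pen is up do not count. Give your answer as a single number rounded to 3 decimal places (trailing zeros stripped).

Answer: 47

Derivation:
Executing turtle program step by step:
Start: pos=(-3,8), heading=45, pen down
FD 10: (-3,8) -> (4.071,15.071) [heading=45, draw]
FD 17: (4.071,15.071) -> (16.092,27.092) [heading=45, draw]
FD 20: (16.092,27.092) -> (30.234,41.234) [heading=45, draw]
Final: pos=(30.234,41.234), heading=45, 3 segment(s) drawn

Segment lengths:
  seg 1: (-3,8) -> (4.071,15.071), length = 10
  seg 2: (4.071,15.071) -> (16.092,27.092), length = 17
  seg 3: (16.092,27.092) -> (30.234,41.234), length = 20
Total = 47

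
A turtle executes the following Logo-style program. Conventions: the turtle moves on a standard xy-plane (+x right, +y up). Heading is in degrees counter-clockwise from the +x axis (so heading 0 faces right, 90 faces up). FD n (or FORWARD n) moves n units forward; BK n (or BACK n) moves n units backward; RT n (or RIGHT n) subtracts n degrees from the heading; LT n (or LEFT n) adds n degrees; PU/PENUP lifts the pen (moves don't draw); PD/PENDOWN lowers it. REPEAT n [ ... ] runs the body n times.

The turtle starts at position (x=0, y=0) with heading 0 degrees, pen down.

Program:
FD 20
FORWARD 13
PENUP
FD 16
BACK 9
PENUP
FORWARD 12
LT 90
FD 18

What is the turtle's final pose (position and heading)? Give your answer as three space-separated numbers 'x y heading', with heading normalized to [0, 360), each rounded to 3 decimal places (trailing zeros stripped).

Answer: 52 18 90

Derivation:
Executing turtle program step by step:
Start: pos=(0,0), heading=0, pen down
FD 20: (0,0) -> (20,0) [heading=0, draw]
FD 13: (20,0) -> (33,0) [heading=0, draw]
PU: pen up
FD 16: (33,0) -> (49,0) [heading=0, move]
BK 9: (49,0) -> (40,0) [heading=0, move]
PU: pen up
FD 12: (40,0) -> (52,0) [heading=0, move]
LT 90: heading 0 -> 90
FD 18: (52,0) -> (52,18) [heading=90, move]
Final: pos=(52,18), heading=90, 2 segment(s) drawn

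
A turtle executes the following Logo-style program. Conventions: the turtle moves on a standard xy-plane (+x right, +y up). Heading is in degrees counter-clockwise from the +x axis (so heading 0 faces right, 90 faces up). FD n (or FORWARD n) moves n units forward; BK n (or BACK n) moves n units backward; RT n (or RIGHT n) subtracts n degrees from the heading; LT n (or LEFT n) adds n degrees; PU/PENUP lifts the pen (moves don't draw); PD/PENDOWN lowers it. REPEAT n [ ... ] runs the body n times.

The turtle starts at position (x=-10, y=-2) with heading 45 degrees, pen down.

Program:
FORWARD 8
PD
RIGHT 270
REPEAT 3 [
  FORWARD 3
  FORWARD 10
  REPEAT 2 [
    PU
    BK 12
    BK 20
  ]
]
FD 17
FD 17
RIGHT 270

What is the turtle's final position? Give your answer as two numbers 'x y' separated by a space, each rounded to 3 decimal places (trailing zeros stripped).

Answer: 79.803 -80.489

Derivation:
Executing turtle program step by step:
Start: pos=(-10,-2), heading=45, pen down
FD 8: (-10,-2) -> (-4.343,3.657) [heading=45, draw]
PD: pen down
RT 270: heading 45 -> 135
REPEAT 3 [
  -- iteration 1/3 --
  FD 3: (-4.343,3.657) -> (-6.464,5.778) [heading=135, draw]
  FD 10: (-6.464,5.778) -> (-13.536,12.849) [heading=135, draw]
  REPEAT 2 [
    -- iteration 1/2 --
    PU: pen up
    BK 12: (-13.536,12.849) -> (-5.05,4.364) [heading=135, move]
    BK 20: (-5.05,4.364) -> (9.092,-9.778) [heading=135, move]
    -- iteration 2/2 --
    PU: pen up
    BK 12: (9.092,-9.778) -> (17.577,-18.263) [heading=135, move]
    BK 20: (17.577,-18.263) -> (31.719,-32.406) [heading=135, move]
  ]
  -- iteration 2/3 --
  FD 3: (31.719,-32.406) -> (29.598,-30.284) [heading=135, move]
  FD 10: (29.598,-30.284) -> (22.527,-23.213) [heading=135, move]
  REPEAT 2 [
    -- iteration 1/2 --
    PU: pen up
    BK 12: (22.527,-23.213) -> (31.012,-31.698) [heading=135, move]
    BK 20: (31.012,-31.698) -> (45.154,-45.841) [heading=135, move]
    -- iteration 2/2 --
    PU: pen up
    BK 12: (45.154,-45.841) -> (53.64,-54.326) [heading=135, move]
    BK 20: (53.64,-54.326) -> (67.782,-68.468) [heading=135, move]
  ]
  -- iteration 3/3 --
  FD 3: (67.782,-68.468) -> (65.66,-66.347) [heading=135, move]
  FD 10: (65.66,-66.347) -> (58.589,-59.276) [heading=135, move]
  REPEAT 2 [
    -- iteration 1/2 --
    PU: pen up
    BK 12: (58.589,-59.276) -> (67.075,-67.761) [heading=135, move]
    BK 20: (67.075,-67.761) -> (81.217,-81.903) [heading=135, move]
    -- iteration 2/2 --
    PU: pen up
    BK 12: (81.217,-81.903) -> (89.702,-90.388) [heading=135, move]
    BK 20: (89.702,-90.388) -> (103.844,-104.53) [heading=135, move]
  ]
]
FD 17: (103.844,-104.53) -> (91.823,-92.51) [heading=135, move]
FD 17: (91.823,-92.51) -> (79.803,-80.489) [heading=135, move]
RT 270: heading 135 -> 225
Final: pos=(79.803,-80.489), heading=225, 3 segment(s) drawn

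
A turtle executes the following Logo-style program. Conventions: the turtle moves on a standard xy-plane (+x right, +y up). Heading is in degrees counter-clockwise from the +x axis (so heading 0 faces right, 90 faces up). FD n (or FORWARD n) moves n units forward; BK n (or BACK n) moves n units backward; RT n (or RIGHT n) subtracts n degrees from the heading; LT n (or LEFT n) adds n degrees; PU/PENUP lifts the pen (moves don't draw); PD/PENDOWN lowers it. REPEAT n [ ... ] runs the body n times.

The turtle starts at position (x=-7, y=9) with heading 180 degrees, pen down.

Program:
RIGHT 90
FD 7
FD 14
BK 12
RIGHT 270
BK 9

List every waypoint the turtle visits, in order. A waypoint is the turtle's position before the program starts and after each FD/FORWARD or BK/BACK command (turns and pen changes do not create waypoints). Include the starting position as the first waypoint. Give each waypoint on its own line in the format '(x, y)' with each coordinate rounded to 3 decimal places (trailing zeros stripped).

Executing turtle program step by step:
Start: pos=(-7,9), heading=180, pen down
RT 90: heading 180 -> 90
FD 7: (-7,9) -> (-7,16) [heading=90, draw]
FD 14: (-7,16) -> (-7,30) [heading=90, draw]
BK 12: (-7,30) -> (-7,18) [heading=90, draw]
RT 270: heading 90 -> 180
BK 9: (-7,18) -> (2,18) [heading=180, draw]
Final: pos=(2,18), heading=180, 4 segment(s) drawn
Waypoints (5 total):
(-7, 9)
(-7, 16)
(-7, 30)
(-7, 18)
(2, 18)

Answer: (-7, 9)
(-7, 16)
(-7, 30)
(-7, 18)
(2, 18)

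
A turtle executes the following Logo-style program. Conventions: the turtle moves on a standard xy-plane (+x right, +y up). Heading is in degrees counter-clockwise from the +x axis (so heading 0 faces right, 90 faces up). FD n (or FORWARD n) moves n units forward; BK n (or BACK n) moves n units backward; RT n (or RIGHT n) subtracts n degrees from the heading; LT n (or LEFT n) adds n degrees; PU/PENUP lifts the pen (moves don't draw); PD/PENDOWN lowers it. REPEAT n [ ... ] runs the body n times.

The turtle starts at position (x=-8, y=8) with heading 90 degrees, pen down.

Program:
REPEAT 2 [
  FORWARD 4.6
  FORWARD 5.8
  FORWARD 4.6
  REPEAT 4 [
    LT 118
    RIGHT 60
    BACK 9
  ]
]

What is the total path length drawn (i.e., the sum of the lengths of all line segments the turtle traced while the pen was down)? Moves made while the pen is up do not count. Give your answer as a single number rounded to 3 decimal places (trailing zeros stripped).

Executing turtle program step by step:
Start: pos=(-8,8), heading=90, pen down
REPEAT 2 [
  -- iteration 1/2 --
  FD 4.6: (-8,8) -> (-8,12.6) [heading=90, draw]
  FD 5.8: (-8,12.6) -> (-8,18.4) [heading=90, draw]
  FD 4.6: (-8,18.4) -> (-8,23) [heading=90, draw]
  REPEAT 4 [
    -- iteration 1/4 --
    LT 118: heading 90 -> 208
    RT 60: heading 208 -> 148
    BK 9: (-8,23) -> (-0.368,18.231) [heading=148, draw]
    -- iteration 2/4 --
    LT 118: heading 148 -> 266
    RT 60: heading 266 -> 206
    BK 9: (-0.368,18.231) -> (7.722,22.176) [heading=206, draw]
    -- iteration 3/4 --
    LT 118: heading 206 -> 324
    RT 60: heading 324 -> 264
    BK 9: (7.722,22.176) -> (8.662,31.127) [heading=264, draw]
    -- iteration 4/4 --
    LT 118: heading 264 -> 22
    RT 60: heading 22 -> 322
    BK 9: (8.662,31.127) -> (1.57,36.668) [heading=322, draw]
  ]
  -- iteration 2/2 --
  FD 4.6: (1.57,36.668) -> (5.195,33.836) [heading=322, draw]
  FD 5.8: (5.195,33.836) -> (9.766,30.265) [heading=322, draw]
  FD 4.6: (9.766,30.265) -> (13.39,27.433) [heading=322, draw]
  REPEAT 4 [
    -- iteration 1/4 --
    LT 118: heading 322 -> 80
    RT 60: heading 80 -> 20
    BK 9: (13.39,27.433) -> (4.933,24.355) [heading=20, draw]
    -- iteration 2/4 --
    LT 118: heading 20 -> 138
    RT 60: heading 138 -> 78
    BK 9: (4.933,24.355) -> (3.062,15.551) [heading=78, draw]
    -- iteration 3/4 --
    LT 118: heading 78 -> 196
    RT 60: heading 196 -> 136
    BK 9: (3.062,15.551) -> (9.536,9.299) [heading=136, draw]
    -- iteration 4/4 --
    LT 118: heading 136 -> 254
    RT 60: heading 254 -> 194
    BK 9: (9.536,9.299) -> (18.269,11.477) [heading=194, draw]
  ]
]
Final: pos=(18.269,11.477), heading=194, 14 segment(s) drawn

Segment lengths:
  seg 1: (-8,8) -> (-8,12.6), length = 4.6
  seg 2: (-8,12.6) -> (-8,18.4), length = 5.8
  seg 3: (-8,18.4) -> (-8,23), length = 4.6
  seg 4: (-8,23) -> (-0.368,18.231), length = 9
  seg 5: (-0.368,18.231) -> (7.722,22.176), length = 9
  seg 6: (7.722,22.176) -> (8.662,31.127), length = 9
  seg 7: (8.662,31.127) -> (1.57,36.668), length = 9
  seg 8: (1.57,36.668) -> (5.195,33.836), length = 4.6
  seg 9: (5.195,33.836) -> (9.766,30.265), length = 5.8
  seg 10: (9.766,30.265) -> (13.39,27.433), length = 4.6
  seg 11: (13.39,27.433) -> (4.933,24.355), length = 9
  seg 12: (4.933,24.355) -> (3.062,15.551), length = 9
  seg 13: (3.062,15.551) -> (9.536,9.299), length = 9
  seg 14: (9.536,9.299) -> (18.269,11.477), length = 9
Total = 102

Answer: 102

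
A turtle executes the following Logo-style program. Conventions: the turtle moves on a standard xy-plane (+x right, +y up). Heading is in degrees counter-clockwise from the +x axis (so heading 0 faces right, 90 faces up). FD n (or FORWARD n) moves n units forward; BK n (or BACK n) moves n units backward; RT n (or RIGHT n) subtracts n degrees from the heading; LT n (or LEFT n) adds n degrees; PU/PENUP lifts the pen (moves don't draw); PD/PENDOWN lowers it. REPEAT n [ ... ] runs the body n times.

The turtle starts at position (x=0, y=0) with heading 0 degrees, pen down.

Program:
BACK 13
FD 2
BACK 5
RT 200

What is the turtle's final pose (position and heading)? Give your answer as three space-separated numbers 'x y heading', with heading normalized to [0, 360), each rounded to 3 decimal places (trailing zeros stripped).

Answer: -16 0 160

Derivation:
Executing turtle program step by step:
Start: pos=(0,0), heading=0, pen down
BK 13: (0,0) -> (-13,0) [heading=0, draw]
FD 2: (-13,0) -> (-11,0) [heading=0, draw]
BK 5: (-11,0) -> (-16,0) [heading=0, draw]
RT 200: heading 0 -> 160
Final: pos=(-16,0), heading=160, 3 segment(s) drawn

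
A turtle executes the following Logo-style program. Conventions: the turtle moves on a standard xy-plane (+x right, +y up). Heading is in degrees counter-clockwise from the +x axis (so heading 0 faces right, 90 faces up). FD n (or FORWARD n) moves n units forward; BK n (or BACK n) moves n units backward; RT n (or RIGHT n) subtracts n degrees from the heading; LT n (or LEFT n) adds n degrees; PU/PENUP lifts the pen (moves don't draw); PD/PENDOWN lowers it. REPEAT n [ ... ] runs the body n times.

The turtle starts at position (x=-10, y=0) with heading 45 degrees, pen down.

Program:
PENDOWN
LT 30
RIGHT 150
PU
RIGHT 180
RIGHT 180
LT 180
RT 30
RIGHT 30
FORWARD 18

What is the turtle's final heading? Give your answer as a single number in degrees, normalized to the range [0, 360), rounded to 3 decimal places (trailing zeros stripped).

Answer: 45

Derivation:
Executing turtle program step by step:
Start: pos=(-10,0), heading=45, pen down
PD: pen down
LT 30: heading 45 -> 75
RT 150: heading 75 -> 285
PU: pen up
RT 180: heading 285 -> 105
RT 180: heading 105 -> 285
LT 180: heading 285 -> 105
RT 30: heading 105 -> 75
RT 30: heading 75 -> 45
FD 18: (-10,0) -> (2.728,12.728) [heading=45, move]
Final: pos=(2.728,12.728), heading=45, 0 segment(s) drawn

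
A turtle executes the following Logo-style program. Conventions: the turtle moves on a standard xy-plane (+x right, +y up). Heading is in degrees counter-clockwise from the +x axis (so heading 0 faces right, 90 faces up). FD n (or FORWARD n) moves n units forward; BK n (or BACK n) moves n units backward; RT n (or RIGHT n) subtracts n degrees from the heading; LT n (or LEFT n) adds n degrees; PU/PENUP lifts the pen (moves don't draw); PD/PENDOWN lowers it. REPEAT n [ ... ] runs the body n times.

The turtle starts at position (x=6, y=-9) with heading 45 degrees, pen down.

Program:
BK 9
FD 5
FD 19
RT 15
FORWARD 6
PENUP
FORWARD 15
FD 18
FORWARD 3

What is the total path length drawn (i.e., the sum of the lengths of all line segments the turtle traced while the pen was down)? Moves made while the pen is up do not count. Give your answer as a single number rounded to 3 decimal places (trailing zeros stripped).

Answer: 39

Derivation:
Executing turtle program step by step:
Start: pos=(6,-9), heading=45, pen down
BK 9: (6,-9) -> (-0.364,-15.364) [heading=45, draw]
FD 5: (-0.364,-15.364) -> (3.172,-11.828) [heading=45, draw]
FD 19: (3.172,-11.828) -> (16.607,1.607) [heading=45, draw]
RT 15: heading 45 -> 30
FD 6: (16.607,1.607) -> (21.803,4.607) [heading=30, draw]
PU: pen up
FD 15: (21.803,4.607) -> (34.793,12.107) [heading=30, move]
FD 18: (34.793,12.107) -> (50.382,21.107) [heading=30, move]
FD 3: (50.382,21.107) -> (52.98,22.607) [heading=30, move]
Final: pos=(52.98,22.607), heading=30, 4 segment(s) drawn

Segment lengths:
  seg 1: (6,-9) -> (-0.364,-15.364), length = 9
  seg 2: (-0.364,-15.364) -> (3.172,-11.828), length = 5
  seg 3: (3.172,-11.828) -> (16.607,1.607), length = 19
  seg 4: (16.607,1.607) -> (21.803,4.607), length = 6
Total = 39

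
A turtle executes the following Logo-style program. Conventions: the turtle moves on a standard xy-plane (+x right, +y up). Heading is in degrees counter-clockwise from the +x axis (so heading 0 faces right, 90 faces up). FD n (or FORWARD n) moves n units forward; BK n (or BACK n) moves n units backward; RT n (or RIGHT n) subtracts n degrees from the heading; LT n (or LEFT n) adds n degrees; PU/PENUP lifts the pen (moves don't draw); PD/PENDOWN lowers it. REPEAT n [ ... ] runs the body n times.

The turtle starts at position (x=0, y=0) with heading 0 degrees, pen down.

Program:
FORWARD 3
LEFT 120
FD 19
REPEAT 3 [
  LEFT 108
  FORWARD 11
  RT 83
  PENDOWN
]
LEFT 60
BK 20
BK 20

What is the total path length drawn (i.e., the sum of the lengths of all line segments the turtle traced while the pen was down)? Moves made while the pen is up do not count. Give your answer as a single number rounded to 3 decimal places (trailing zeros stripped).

Executing turtle program step by step:
Start: pos=(0,0), heading=0, pen down
FD 3: (0,0) -> (3,0) [heading=0, draw]
LT 120: heading 0 -> 120
FD 19: (3,0) -> (-6.5,16.454) [heading=120, draw]
REPEAT 3 [
  -- iteration 1/3 --
  LT 108: heading 120 -> 228
  FD 11: (-6.5,16.454) -> (-13.86,8.28) [heading=228, draw]
  RT 83: heading 228 -> 145
  PD: pen down
  -- iteration 2/3 --
  LT 108: heading 145 -> 253
  FD 11: (-13.86,8.28) -> (-17.077,-2.239) [heading=253, draw]
  RT 83: heading 253 -> 170
  PD: pen down
  -- iteration 3/3 --
  LT 108: heading 170 -> 278
  FD 11: (-17.077,-2.239) -> (-15.546,-13.132) [heading=278, draw]
  RT 83: heading 278 -> 195
  PD: pen down
]
LT 60: heading 195 -> 255
BK 20: (-15.546,-13.132) -> (-10.369,6.186) [heading=255, draw]
BK 20: (-10.369,6.186) -> (-5.193,25.505) [heading=255, draw]
Final: pos=(-5.193,25.505), heading=255, 7 segment(s) drawn

Segment lengths:
  seg 1: (0,0) -> (3,0), length = 3
  seg 2: (3,0) -> (-6.5,16.454), length = 19
  seg 3: (-6.5,16.454) -> (-13.86,8.28), length = 11
  seg 4: (-13.86,8.28) -> (-17.077,-2.239), length = 11
  seg 5: (-17.077,-2.239) -> (-15.546,-13.132), length = 11
  seg 6: (-15.546,-13.132) -> (-10.369,6.186), length = 20
  seg 7: (-10.369,6.186) -> (-5.193,25.505), length = 20
Total = 95

Answer: 95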